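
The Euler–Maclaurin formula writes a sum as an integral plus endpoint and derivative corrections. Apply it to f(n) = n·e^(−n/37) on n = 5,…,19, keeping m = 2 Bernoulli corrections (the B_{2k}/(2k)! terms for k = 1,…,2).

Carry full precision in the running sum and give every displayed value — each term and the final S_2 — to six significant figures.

The integral term ∫_5^19 x·e^(−x/37) dx = 117.708.
Endpoint term: (f(5) + f(19))/2 = (4.36799 + 11.3694)/2 = 7.86869.
So far: 125.577.
Order-1 term: 1/12 · (0.291108 − 0.755544) = -0.0387030.
Partial sum through k=1: 125.538.
Order-2 term: −1/720 · (0.00108684 − 0.00182815) = 1.02960e-06.

S_2 ≈ 125.538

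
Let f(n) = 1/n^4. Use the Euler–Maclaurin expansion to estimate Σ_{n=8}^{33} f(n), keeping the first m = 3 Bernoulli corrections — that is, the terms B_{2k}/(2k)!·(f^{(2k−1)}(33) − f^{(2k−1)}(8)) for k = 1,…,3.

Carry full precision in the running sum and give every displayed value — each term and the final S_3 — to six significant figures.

Integral: ∫_8^33 1/x^4 dx = 0.000641766.
½[f(8) + f(33)] = ½[0.000244141 + 8.43226e-07] = 0.000122492.
Running total after boundary: 0.000764258.
Order-1 term: 1/12 · (-1.02209e-07 − (-0.000122070)) = 1.01640e-05.
Running total after k=1: 0.000774422.
Order-2 term: −1/720 · (-2.81568e-09 − (-5.72205e-05)) = -7.94689e-08.
Running total after k=2: 0.000774343.
Order-3 term: 1/30240 · (-1.44792e-10 − (-5.00679e-05)) = 1.65568e-09.

S_3 ≈ 0.000774344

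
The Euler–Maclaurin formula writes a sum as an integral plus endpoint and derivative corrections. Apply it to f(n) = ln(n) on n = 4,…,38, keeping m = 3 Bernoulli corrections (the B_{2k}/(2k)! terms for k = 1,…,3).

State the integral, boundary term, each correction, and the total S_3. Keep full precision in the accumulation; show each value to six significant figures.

Integral: ∫_4^38 ln(x) dx = 98.6831.
Boundary: ½(f(4) + f(38)) = ½(1.38629 + 3.63759) = 2.51194.
So far: 101.195.
Correction k=1: B_{2}/2! · (f^{(1)}(38) − f^{(1)}(4)) = 1/12 · (0.0263158 − 0.250000) = -0.0186404.
Running total after k=1: 101.176.
Correction k=2: B_{4}/4! · (f^{(3)}(38) − f^{(3)}(4)) = −1/720 · (3.64485e-05 − 0.0312500) = 4.33522e-05.
Running total after k=2: 101.176.
Correction k=3: B_{6}/6! · (f^{(5)}(38) − f^{(5)}(4)) = 1/30240 · (3.02896e-07 − 0.0234375) = -7.75040e-07.

S_3 ≈ 101.176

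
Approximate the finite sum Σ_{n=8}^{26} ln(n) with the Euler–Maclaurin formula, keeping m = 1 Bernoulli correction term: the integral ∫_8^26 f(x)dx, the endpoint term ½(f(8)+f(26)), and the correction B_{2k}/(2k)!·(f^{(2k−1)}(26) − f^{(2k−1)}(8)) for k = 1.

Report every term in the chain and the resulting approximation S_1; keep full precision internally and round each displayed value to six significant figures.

S_1 ≈ 52.7365

Integral: ∫_8^26 ln(x) dx = 50.0750.
Endpoint term: (f(8) + f(26))/2 = (2.07944 + 3.25810)/2 = 2.66877.
Integral + boundary = 52.7437.
k=1: B_{2}/(2)! × [f^{(1)}(26) − f^{(1)}(8)] = 1/12 × (0.0384615 − 0.125000) = -0.00721154.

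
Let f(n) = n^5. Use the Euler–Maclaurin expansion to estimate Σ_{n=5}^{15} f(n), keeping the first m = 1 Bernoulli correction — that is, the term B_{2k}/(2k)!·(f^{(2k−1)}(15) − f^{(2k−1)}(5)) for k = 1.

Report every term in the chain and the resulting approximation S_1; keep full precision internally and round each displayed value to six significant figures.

S_1 ≈ 2.29792e+06

∫_5^15 x^5 dx evaluates to 1.89583e+06.
Endpoint term: (f(5) + f(15))/2 = (3125.00 + 759375)/2 = 381250.
Running total after boundary: 2.27708e+06.
k=1: B_{2}/(2)! × [f^{(1)}(15) − f^{(1)}(5)] = 1/12 × (253125 − 3125.00) = 20833.3.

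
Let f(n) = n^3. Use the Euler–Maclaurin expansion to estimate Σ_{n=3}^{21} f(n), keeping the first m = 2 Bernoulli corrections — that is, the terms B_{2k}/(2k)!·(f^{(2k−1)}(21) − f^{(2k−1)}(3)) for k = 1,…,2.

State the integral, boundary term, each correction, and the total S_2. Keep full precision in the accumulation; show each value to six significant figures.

S_2 ≈ 53352.0

The integral term ∫_3^21 x^3 dx = 48600.0.
½[f(3) + f(21)] = ½[27.0000 + 9261.00] = 4644.00.
So far: 53244.0.
k=1: B_{2}/(2)! × [f^{(1)}(21) − f^{(1)}(3)] = 1/12 × (1323.00 − 27.0000) = 108.000.
Partial sum through k=1: 53352.0.
k=2: B_{4}/(4)! × [f^{(3)}(21) − f^{(3)}(3)] = −1/720 × (6.00000 − 6.00000) = 0.00000.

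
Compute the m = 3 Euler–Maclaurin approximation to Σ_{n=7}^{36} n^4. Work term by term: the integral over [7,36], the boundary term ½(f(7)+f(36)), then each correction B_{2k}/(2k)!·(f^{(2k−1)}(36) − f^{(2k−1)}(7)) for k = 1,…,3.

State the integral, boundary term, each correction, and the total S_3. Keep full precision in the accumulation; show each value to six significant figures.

S_3 ≈ 1.29463e+07

Integral: ∫_7^36 x^4 dx = 1.20899e+07.
½[f(7) + f(36)] = ½[2401.00 + 1.67962e+06] = 841008.
So far: 1.29309e+07.
Order-1 term: 1/12 · (186624 − 1372.00) = 15437.7.
Running total after k=1: 1.29463e+07.
Order-2 term: −1/720 · (864.000 − 168.000) = -0.966667.
Running total after k=2: 1.29463e+07.
Order-3 term: 1/30240 · (0.00000 − 0.00000) = 0.00000.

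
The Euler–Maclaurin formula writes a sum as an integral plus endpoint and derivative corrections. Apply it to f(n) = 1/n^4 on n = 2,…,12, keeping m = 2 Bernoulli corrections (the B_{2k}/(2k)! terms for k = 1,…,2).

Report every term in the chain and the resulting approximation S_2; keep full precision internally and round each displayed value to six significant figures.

The integral term ∫_2^12 1/x^4 dx = 0.0414738.
Boundary: ½(f(2) + f(12)) = ½(0.0625000 + 4.82253e-05) = 0.0312741.
Integral + boundary = 0.0727479.
Order-1 term: 1/12 · (-1.60751e-05 − (-0.125000)) = 0.0104153.
Partial sum through k=1: 0.0831632.
Order-2 term: −1/720 · (-3.34898e-06 − (-0.937500)) = -0.00130208.

S_2 ≈ 0.0818611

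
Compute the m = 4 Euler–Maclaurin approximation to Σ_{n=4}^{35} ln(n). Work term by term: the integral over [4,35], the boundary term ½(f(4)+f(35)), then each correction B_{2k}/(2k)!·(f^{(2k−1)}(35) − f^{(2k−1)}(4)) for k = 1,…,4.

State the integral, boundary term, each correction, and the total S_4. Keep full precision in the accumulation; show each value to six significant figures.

Integral: ∫_4^35 ln(x) dx = 87.8920.
Endpoint term: (f(4) + f(35))/2 = (1.38629 + 3.55535)/2 = 2.47082.
Integral + boundary = 90.3628.
Order-1 term: 1/12 · (0.0285714 − 0.250000) = -0.0184524.
Running total after k=1: 90.3444.
Order-2 term: −1/720 · (4.66472e-05 − 0.0312500) = 4.33380e-05.
Running total after k=2: 90.3444.
Order-3 term: 1/30240 · (4.56952e-07 − 0.0234375) = -7.75034e-07.
Running total after k=3: 90.3444.
Order-4 term: −1/1209600 · (1.11907e-08 − 0.0439453) = 3.63304e-08.

S_4 ≈ 90.3444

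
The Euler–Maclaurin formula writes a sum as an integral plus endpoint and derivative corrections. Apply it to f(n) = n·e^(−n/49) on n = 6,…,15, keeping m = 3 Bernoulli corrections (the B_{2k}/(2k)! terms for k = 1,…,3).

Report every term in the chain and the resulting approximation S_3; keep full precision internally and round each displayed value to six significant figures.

S_3 ≈ 83.5327

∫_6^15 x·e^(−x/49) dx evaluates to 75.3784.
½[f(6) + f(15)] = ½[5.30851 + 11.0444] = 8.17648.
So far: 83.5549.
Order-1 term: 1/12 · (0.510900 − 0.776414) = -0.0221262.
After k=1: 83.5327.
Order-2 term: −1/720 · (0.000826111 − 0.00106036) = 3.25341e-07.
After k=2: 83.5327.
Order-3 term: 1/30240 · (5.99515e-07 − 7.48581e-07) = -4.92941e-12.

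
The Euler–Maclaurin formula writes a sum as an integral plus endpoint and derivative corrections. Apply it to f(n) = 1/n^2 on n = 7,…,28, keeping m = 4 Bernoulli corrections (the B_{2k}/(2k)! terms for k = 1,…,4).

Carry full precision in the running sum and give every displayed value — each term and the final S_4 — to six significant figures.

S_4 ≈ 0.118461

∫_7^28 1/x^2 dx evaluates to 0.107143.
Endpoint term: (f(7) + f(28))/2 = (0.0204082 + 0.00127551)/2 = 0.0108418.
Integral + boundary = 0.117985.
k=1: B_{2}/(2)! × [f^{(1)}(28) − f^{(1)}(7)] = 1/12 × (-9.11079e-05 − (-0.00583090)) = 0.000478316.
Partial sum through k=1: 0.118463.
k=2: B_{4}/(4)! × [f^{(3)}(28) − f^{(3)}(7)] = −1/720 × (-1.39451e-06 − (-0.00142798)) = -1.98136e-06.
Partial sum through k=2: 0.118461.
k=3: B_{6}/(6)! × [f^{(5)}(28) − f^{(5)}(7)] = 1/30240 × (-5.33613e-08 − (-0.000874271)) = 2.89093e-08.
Partial sum through k=3: 0.118461.
k=4: B_{8}/(8)! × [f^{(7)}(28) − f^{(7)}(7)] = −1/1209600 × (-3.81152e-09 − (-0.000999167)) = -8.26028e-10.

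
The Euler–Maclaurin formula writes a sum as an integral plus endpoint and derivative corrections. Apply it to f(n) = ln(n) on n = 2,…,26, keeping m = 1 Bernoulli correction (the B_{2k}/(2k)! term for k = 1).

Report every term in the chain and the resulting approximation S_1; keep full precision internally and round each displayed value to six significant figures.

The integral term ∫_2^26 ln(x) dx = 59.3242.
Endpoint term: (f(2) + f(26))/2 = (0.693147 + 3.25810)/2 = 1.97562.
So far: 61.2998.
Correction k=1: B_{2}/2! · (f^{(1)}(26) − f^{(1)}(2)) = 1/12 · (0.0384615 − 0.500000) = -0.0384615.

S_1 ≈ 61.2614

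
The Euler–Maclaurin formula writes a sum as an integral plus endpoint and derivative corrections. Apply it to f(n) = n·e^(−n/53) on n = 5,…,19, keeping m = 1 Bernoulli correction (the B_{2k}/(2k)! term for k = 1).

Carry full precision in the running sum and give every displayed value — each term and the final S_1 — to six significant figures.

S_1 ≈ 139.786

Integral: ∫_5^19 x·e^(−x/53) dx = 130.905.
½[f(5) + f(19)] = ½[4.54987 + 13.2759] = 8.91287.
Integral + boundary = 139.817.
Correction k=1: B_{2}/2! · (f^{(1)}(19) − f^{(1)}(5)) = 1/12 · (0.448242 − 0.824127) = -0.0313238.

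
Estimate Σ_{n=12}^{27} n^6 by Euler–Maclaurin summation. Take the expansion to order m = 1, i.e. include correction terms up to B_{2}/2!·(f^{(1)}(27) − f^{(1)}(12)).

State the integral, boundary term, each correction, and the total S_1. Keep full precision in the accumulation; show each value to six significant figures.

The integral term ∫_12^27 x^6 dx = 1.48922e+09.
½[f(12) + f(27)] = ½[2.98598e+06 + 3.87420e+08] = 1.95203e+08.
Integral + boundary = 1.68442e+09.
Correction k=1: B_{2}/2! · (f^{(1)}(27) − f^{(1)}(12)) = 1/12 · (8.60934e+07 − 1.49299e+06) = 7.05004e+06.

S_1 ≈ 1.69147e+09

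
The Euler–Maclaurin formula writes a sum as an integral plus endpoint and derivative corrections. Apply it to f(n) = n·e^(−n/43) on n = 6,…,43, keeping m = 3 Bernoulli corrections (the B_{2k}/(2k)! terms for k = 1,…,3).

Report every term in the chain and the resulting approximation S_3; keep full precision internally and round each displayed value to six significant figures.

S_3 ≈ 482.628

The integral term ∫_6^43 x·e^(−x/43) dx = 472.172.
Boundary: ½(f(6) + f(43)) = ½(5.21858 + 15.8188) = 10.5187.
Integral + boundary = 482.690.
Order-1 term: 1/12 · (0.00000 − 0.748400) = -0.0623667.
Partial sum through k=1: 482.628.
Order-2 term: −1/720 · (0.000397923 − 0.00134555) = 1.31615e-06.
Partial sum through k=2: 482.628.
Order-3 term: 1/30240 · (4.30419e-07 − 1.23653e-06) = -2.66571e-11.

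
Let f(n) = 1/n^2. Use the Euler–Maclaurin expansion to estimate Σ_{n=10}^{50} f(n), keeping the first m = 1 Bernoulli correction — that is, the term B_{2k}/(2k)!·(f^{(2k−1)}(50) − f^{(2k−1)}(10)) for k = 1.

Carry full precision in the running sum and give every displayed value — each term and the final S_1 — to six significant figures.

The integral term ∫_10^50 1/x^2 dx = 0.0800000.
½[f(10) + f(50)] = ½[0.0100000 + 0.000400000] = 0.00520000.
So far: 0.0852000.
k=1: B_{2}/(2)! × [f^{(1)}(50) − f^{(1)}(10)] = 1/12 × (-1.60000e-05 − (-0.00200000)) = 0.000165333.

S_1 ≈ 0.0853653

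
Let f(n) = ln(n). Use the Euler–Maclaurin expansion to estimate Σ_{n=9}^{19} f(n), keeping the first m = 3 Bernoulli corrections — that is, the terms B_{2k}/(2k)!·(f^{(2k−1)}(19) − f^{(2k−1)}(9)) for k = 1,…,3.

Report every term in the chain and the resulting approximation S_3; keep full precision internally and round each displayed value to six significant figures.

S_3 ≈ 28.7353

Integral: ∫_9^19 ln(x) dx = 26.1693.
½[f(9) + f(19)] = ½[2.19722 + 2.94444] = 2.57083.
Integral + boundary = 28.7402.
k=1: B_{2}/(2)! × [f^{(1)}(19) − f^{(1)}(9)] = 1/12 × (0.0526316 − 0.111111) = -0.00487329.
Running total after k=1: 28.7353.
k=2: B_{4}/(4)! × [f^{(3)}(19) − f^{(3)}(9)] = −1/720 × (0.000291588 − 0.00274348) = 3.40541e-06.
Running total after k=2: 28.7353.
k=3: B_{6}/(6)! × [f^{(5)}(19) − f^{(5)}(9)] = 1/30240 × (9.69267e-06 − 0.000406442) = -1.31200e-08.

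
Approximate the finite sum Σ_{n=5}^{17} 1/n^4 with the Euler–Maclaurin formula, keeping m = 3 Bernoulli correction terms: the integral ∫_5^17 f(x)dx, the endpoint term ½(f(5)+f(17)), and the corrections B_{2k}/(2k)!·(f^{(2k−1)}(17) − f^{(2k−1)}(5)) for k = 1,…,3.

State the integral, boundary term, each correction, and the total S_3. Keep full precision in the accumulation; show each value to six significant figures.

Integral: ∫_5^17 1/x^4 dx = 0.00259882.
Endpoint term: (f(5) + f(17))/2 = (0.00160000 + 1.19730e-05)/2 = 0.000805987.
So far: 0.00340481.
Order-1 term: 1/12 · (-2.81719e-06 − (-0.00128000)) = 0.000106432.
After k=1: 0.00351124.
Order-2 term: −1/720 · (-2.92441e-07 − (-0.00153600)) = -2.13293e-06.
After k=2: 0.00350910.
Order-3 term: 1/30240 · (-5.66668e-08 − (-0.00344064)) = 1.13776e-07.

S_3 ≈ 0.00350922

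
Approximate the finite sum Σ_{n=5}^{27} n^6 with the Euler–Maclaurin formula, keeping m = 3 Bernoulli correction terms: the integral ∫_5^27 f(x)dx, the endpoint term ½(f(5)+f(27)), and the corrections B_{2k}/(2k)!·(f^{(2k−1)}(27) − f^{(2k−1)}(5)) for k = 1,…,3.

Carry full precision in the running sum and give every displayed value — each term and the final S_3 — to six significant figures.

∫_5^27 x^6 dx evaluates to 1.49433e+09.
½[f(5) + f(27)] = ½[15625.0 + 3.87420e+08] = 1.93718e+08.
Integral + boundary = 1.68804e+09.
Order-1 term: 1/12 · (8.60934e+07 − 18750.0) = 7.17289e+06.
After k=1: 1.69522e+09.
Order-2 term: −1/720 · (2.36196e+06 − 15000.0) = -3259.67.
After k=2: 1.69521e+09.
Order-3 term: 1/30240 · (19440.0 − 3600.00) = 0.523810.

S_3 ≈ 1.69521e+09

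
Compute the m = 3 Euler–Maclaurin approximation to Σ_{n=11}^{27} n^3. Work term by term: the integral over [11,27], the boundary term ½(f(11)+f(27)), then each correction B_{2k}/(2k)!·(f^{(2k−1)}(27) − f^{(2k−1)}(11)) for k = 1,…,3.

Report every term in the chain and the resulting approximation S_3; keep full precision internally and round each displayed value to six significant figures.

∫_11^27 x^3 dx evaluates to 129200.
Boundary: ½(f(11) + f(27)) = ½(1331.00 + 19683.0) = 10507.0.
So far: 139707.
k=1: B_{2}/(2)! × [f^{(1)}(27) − f^{(1)}(11)] = 1/12 × (2187.00 − 363.000) = 152.000.
Running total after k=1: 139859.
k=2: B_{4}/(4)! × [f^{(3)}(27) − f^{(3)}(11)] = −1/720 × (6.00000 − 6.00000) = 0.00000.
Running total after k=2: 139859.
k=3: B_{6}/(6)! × [f^{(5)}(27) − f^{(5)}(11)] = 1/30240 × (0.00000 − 0.00000) = 0.00000.

S_3 ≈ 139859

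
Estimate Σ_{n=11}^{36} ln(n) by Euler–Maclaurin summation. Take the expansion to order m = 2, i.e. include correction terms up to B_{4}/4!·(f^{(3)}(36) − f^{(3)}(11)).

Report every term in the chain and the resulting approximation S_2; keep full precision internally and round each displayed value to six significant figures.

S_2 ≈ 80.6153

∫_11^36 ln(x) dx evaluates to 77.6298.
Boundary: ½(f(11) + f(36)) = ½(2.39790 + 3.58352) = 2.99071.
Running total after boundary: 80.6205.
Order-1 term: 1/12 · (0.0277778 − 0.0909091) = -0.00526094.
Running total after k=1: 80.6153.
Order-2 term: −1/720 · (4.28669e-05 − 0.00150263) = 2.02745e-06.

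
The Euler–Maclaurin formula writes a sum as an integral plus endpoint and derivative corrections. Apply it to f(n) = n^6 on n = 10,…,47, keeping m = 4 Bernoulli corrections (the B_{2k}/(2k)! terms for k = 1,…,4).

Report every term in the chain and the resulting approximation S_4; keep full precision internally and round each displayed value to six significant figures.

S_4 ≈ 7.78780e+10

The integral term ∫_10^47 x^6 dx = 7.23733e+10.
Boundary: ½(f(10) + f(47)) = ½(1.00000e+06 + 1.07792e+10) = 5.39011e+09.
Integral + boundary = 7.77634e+10.
k=1: B_{2}/(2)! × [f^{(1)}(47) − f^{(1)}(10)] = 1/12 × (1.37607e+09 − 600000) = 1.14623e+08.
Running total after k=1: 7.78780e+10.
k=2: B_{4}/(4)! × [f^{(3)}(47) − f^{(3)}(10)] = −1/720 × (1.24588e+07 − 120000) = -17137.2.
Running total after k=2: 7.78780e+10.
k=3: B_{6}/(6)! × [f^{(5)}(47) − f^{(5)}(10)] = 1/30240 × (33840.0 − 7200.00) = 0.880952.
Running total after k=3: 7.78780e+10.
k=4: B_{8}/(8)! × [f^{(7)}(47) − f^{(7)}(10)] = −1/1209600 × (0.00000 − 0.00000) = 0.00000.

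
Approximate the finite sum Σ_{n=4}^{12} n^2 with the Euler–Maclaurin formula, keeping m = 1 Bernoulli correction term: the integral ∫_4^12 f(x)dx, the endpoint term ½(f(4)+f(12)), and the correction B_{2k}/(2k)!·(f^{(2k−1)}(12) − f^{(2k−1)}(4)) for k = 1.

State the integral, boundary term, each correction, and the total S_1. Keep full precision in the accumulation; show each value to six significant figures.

S_1 ≈ 636.000

The integral term ∫_4^12 x^2 dx = 554.667.
Endpoint term: (f(4) + f(12))/2 = (16.0000 + 144.000)/2 = 80.0000.
So far: 634.667.
k=1: B_{2}/(2)! × [f^{(1)}(12) − f^{(1)}(4)] = 1/12 × (24.0000 − 8.00000) = 1.33333.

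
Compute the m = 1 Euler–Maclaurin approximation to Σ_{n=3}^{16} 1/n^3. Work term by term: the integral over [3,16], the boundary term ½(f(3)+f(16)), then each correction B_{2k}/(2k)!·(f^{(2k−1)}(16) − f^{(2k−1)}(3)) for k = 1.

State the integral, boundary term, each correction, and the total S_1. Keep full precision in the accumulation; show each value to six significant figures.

S_1 ≈ 0.0753256

∫_3^16 1/x^3 dx evaluates to 0.0536024.
Boundary: ½(f(3) + f(16)) = ½(0.0370370 + 0.000244141) = 0.0186406.
Running total after boundary: 0.0722430.
Order-1 term: 1/12 · (-4.57764e-05 − (-0.0370370)) = 0.00308261.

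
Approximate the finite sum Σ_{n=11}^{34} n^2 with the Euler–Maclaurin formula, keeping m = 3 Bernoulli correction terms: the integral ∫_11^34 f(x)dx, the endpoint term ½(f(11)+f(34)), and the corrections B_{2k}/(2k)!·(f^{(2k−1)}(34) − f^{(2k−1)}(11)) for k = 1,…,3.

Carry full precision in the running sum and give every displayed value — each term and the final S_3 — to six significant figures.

∫_11^34 x^2 dx evaluates to 12657.7.
Endpoint term: (f(11) + f(34))/2 = (121.000 + 1156.00)/2 = 638.500.
Integral + boundary = 13296.2.
k=1: B_{2}/(2)! × [f^{(1)}(34) − f^{(1)}(11)] = 1/12 × (68.0000 − 22.0000) = 3.83333.
Running total after k=1: 13300.0.
k=2: B_{4}/(4)! × [f^{(3)}(34) − f^{(3)}(11)] = −1/720 × (0.00000 − 0.00000) = 0.00000.
Running total after k=2: 13300.0.
k=3: B_{6}/(6)! × [f^{(5)}(34) − f^{(5)}(11)] = 1/30240 × (0.00000 − 0.00000) = 0.00000.

S_3 ≈ 13300.0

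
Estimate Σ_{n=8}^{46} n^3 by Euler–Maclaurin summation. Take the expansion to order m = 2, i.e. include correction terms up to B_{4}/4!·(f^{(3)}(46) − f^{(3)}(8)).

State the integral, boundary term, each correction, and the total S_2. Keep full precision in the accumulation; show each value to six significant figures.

∫_8^46 x^3 dx evaluates to 1.11834e+06.
½[f(8) + f(46)] = ½[512.000 + 97336.0] = 48924.0.
Integral + boundary = 1.16726e+06.
Order-1 term: 1/12 · (6348.00 − 192.000) = 513.000.
After k=1: 1.16778e+06.
Order-2 term: −1/720 · (6.00000 − 6.00000) = 0.00000.

S_2 ≈ 1.16778e+06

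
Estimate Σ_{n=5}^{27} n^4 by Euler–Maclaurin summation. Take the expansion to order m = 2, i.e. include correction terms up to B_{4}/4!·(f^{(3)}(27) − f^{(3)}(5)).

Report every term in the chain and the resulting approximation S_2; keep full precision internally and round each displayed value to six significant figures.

The integral term ∫_5^27 x^4 dx = 2.86916e+06.
Endpoint term: (f(5) + f(27))/2 = (625.000 + 531441)/2 = 266033.
Running total after boundary: 3.13519e+06.
Correction k=1: B_{2}/2! · (f^{(1)}(27) − f^{(1)}(5)) = 1/12 · (78732.0 − 500.000) = 6519.33.
Partial sum through k=1: 3.14171e+06.
Correction k=2: B_{4}/4! · (f^{(3)}(27) − f^{(3)}(5)) = −1/720 · (648.000 − 120.000) = -0.733333.

S_2 ≈ 3.14171e+06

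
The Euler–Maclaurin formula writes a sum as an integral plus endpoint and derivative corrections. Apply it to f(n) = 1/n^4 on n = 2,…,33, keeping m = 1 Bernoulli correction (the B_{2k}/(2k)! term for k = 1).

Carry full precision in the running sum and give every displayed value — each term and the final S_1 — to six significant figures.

S_1 ≈ 0.0833245

The integral term ∫_2^33 1/x^4 dx = 0.0416574.
½[f(2) + f(33)] = ½[0.0625000 + 8.43226e-07] = 0.0312504.
So far: 0.0729078.
k=1: B_{2}/(2)! × [f^{(1)}(33) − f^{(1)}(2)] = 1/12 × (-1.02209e-07 − (-0.125000)) = 0.0104167.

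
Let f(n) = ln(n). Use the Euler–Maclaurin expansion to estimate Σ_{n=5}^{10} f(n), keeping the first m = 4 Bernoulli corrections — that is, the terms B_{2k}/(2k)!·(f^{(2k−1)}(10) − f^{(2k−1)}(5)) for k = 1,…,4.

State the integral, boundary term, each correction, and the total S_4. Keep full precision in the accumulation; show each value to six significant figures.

The integral term ∫_5^10 ln(x) dx = 9.97866.
½[f(5) + f(10)] = ½[1.60944 + 2.30259] = 1.95601.
So far: 11.9347.
Order-1 term: 1/12 · (0.100000 − 0.200000) = -0.00833333.
After k=1: 11.9263.
Order-2 term: −1/720 · (0.00200000 − 0.0160000) = 1.94444e-05.
After k=2: 11.9264.
Order-3 term: 1/30240 · (0.000240000 − 0.00768000) = -2.46032e-07.
After k=3: 11.9264.
Order-4 term: −1/1209600 · (7.20000e-05 − 0.00921600) = 7.55952e-09.

S_4 ≈ 11.9264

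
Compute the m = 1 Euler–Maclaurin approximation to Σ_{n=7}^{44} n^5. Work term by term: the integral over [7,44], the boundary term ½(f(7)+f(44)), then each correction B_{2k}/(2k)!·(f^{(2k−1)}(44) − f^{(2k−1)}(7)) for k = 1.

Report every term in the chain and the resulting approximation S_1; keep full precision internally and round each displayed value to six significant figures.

The integral term ∫_7^44 x^5 dx = 1.20937e+09.
Endpoint term: (f(7) + f(44))/2 = (16807.0 + 1.64916e+08)/2 = 8.24665e+07.
Running total after boundary: 1.29183e+09.
Correction k=1: B_{2}/2! · (f^{(1)}(44) − f^{(1)}(7)) = 1/12 · (1.87405e+07 − 12005.0) = 1.56071e+06.

S_1 ≈ 1.29339e+09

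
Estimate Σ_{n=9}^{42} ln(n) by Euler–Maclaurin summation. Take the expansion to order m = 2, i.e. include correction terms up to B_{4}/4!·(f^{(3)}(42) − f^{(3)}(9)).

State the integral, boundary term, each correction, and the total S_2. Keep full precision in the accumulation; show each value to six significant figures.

The integral term ∫_9^42 ln(x) dx = 104.207.
½[f(9) + f(42)] = ½[2.19722 + 3.73767] = 2.96745.
Running total after boundary: 107.175.
Order-1 term: 1/12 · (0.0238095 − 0.111111) = -0.00727513.
After k=1: 107.167.
Order-2 term: −1/720 · (2.69949e-05 − 0.00274348) = 3.77290e-06.

S_2 ≈ 107.167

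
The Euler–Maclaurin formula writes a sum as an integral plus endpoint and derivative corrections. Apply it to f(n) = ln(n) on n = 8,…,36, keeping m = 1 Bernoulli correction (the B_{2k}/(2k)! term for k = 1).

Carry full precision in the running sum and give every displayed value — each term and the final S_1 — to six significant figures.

S_1 ≈ 87.1945

Integral: ∫_8^36 ln(x) dx = 84.3711.
½[f(8) + f(36)] = ½[2.07944 + 3.58352] = 2.83148.
Running total after boundary: 87.2026.
Order-1 term: 1/12 · (0.0277778 − 0.125000) = -0.00810185.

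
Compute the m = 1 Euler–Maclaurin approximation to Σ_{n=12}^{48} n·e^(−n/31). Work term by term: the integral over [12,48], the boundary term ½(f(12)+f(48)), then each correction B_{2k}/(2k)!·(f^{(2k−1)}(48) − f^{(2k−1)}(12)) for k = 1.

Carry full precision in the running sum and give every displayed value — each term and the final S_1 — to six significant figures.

S_1 ≈ 393.638

∫_12^48 x·e^(−x/31) dx evaluates to 384.506.
Boundary: ½(f(12) + f(48)) = ½(8.14830 + 10.2043) = 9.17633.
Integral + boundary = 393.683.
Correction k=1: B_{2}/2! · (f^{(1)}(48) − f^{(1)}(12)) = 1/12 · (-0.116582 − 0.416177) = -0.0443966.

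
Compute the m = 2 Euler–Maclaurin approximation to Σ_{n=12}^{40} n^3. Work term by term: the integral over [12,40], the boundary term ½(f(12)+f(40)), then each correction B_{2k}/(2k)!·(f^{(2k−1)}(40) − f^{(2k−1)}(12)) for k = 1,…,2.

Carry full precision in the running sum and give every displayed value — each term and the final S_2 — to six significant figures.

S_2 ≈ 668044

The integral term ∫_12^40 x^3 dx = 634816.
Endpoint term: (f(12) + f(40))/2 = (1728.00 + 64000.0)/2 = 32864.0.
Running total after boundary: 667680.
Order-1 term: 1/12 · (4800.00 − 432.000) = 364.000.
After k=1: 668044.
Order-2 term: −1/720 · (6.00000 − 6.00000) = 0.00000.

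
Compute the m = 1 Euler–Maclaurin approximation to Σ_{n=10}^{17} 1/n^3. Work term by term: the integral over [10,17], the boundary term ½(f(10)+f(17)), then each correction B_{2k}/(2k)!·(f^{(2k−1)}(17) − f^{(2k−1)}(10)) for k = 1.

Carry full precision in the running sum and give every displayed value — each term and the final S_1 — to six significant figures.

The integral term ∫_10^17 1/x^3 dx = 0.00326990.
Boundary: ½(f(10) + f(17)) = ½(0.00100000 + 0.000203542) = 0.000601771.
Integral + boundary = 0.00387167.
k=1: B_{2}/(2)! × [f^{(1)}(17) − f^{(1)}(10)] = 1/12 × (-3.59191e-05 − (-0.000300000)) = 2.20067e-05.

S_1 ≈ 0.00389367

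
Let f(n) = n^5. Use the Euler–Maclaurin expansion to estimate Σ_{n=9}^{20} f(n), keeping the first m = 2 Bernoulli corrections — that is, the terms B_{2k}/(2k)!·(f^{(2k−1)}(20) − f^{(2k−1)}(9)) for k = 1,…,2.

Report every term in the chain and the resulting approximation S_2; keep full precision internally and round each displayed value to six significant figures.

The integral term ∫_9^20 x^5 dx = 1.05781e+07.
Endpoint term: (f(9) + f(20))/2 = (59049.0 + 3.20000e+06)/2 = 1.62952e+06.
Integral + boundary = 1.22076e+07.
Order-1 term: 1/12 · (800000 − 32805.0) = 63932.9.
Partial sum through k=1: 1.22716e+07.
Order-2 term: −1/720 · (24000.0 − 4860.00) = -26.5833.

S_2 ≈ 1.22715e+07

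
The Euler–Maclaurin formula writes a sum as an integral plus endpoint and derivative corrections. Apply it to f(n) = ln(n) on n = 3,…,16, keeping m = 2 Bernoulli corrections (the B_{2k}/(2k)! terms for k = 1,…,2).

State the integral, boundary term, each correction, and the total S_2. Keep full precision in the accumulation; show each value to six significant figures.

Integral: ∫_3^16 ln(x) dx = 28.0656.
½[f(3) + f(16)] = ½[1.09861 + 2.77259] = 1.93560.
So far: 30.0012.
k=1: B_{2}/(2)! × [f^{(1)}(16) − f^{(1)}(3)] = 1/12 × (0.0625000 − 0.333333) = -0.0225694.
After k=1: 29.9786.
k=2: B_{4}/(4)! × [f^{(3)}(16) − f^{(3)}(3)] = −1/720 × (0.000488281 − 0.0740741) = 0.000102202.

S_2 ≈ 29.9787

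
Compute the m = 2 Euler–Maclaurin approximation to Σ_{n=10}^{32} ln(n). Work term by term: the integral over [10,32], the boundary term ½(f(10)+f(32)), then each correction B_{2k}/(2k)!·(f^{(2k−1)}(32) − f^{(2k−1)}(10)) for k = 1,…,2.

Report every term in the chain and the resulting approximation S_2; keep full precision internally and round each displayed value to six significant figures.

S_2 ≈ 68.7561

∫_10^32 ln(x) dx evaluates to 65.8777.
½[f(10) + f(32)] = ½[2.30259 + 3.46574] = 2.88416.
Running total after boundary: 68.7619.
k=1: B_{2}/(2)! × [f^{(1)}(32) − f^{(1)}(10)] = 1/12 × (0.0312500 − 0.100000) = -0.00572917.
Running total after k=1: 68.7561.
k=2: B_{4}/(4)! × [f^{(3)}(32) − f^{(3)}(10)] = −1/720 × (6.10352e-05 − 0.00200000) = 2.69301e-06.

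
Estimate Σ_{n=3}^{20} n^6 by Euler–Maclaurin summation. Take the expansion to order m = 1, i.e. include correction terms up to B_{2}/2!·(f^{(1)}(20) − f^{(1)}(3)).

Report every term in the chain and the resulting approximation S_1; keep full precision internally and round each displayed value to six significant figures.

Integral: ∫_3^20 x^6 dx = 1.82857e+08.
Boundary: ½(f(3) + f(20)) = ½(729.000 + 6.40000e+07) = 3.20004e+07.
Integral + boundary = 2.14857e+08.
Correction k=1: B_{2}/2! · (f^{(1)}(20) − f^{(1)}(3)) = 1/12 · (1.92000e+07 − 1458.00) = 1.59988e+06.

S_1 ≈ 2.16457e+08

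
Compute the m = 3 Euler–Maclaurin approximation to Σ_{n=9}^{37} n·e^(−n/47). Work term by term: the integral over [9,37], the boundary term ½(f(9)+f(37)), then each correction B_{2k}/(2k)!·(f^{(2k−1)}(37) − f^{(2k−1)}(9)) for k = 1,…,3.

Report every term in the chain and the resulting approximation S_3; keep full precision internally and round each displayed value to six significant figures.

S_3 ≈ 388.663

∫_9^37 x·e^(−x/47) dx evaluates to 376.575.
Endpoint term: (f(9) + f(37))/2 = (7.43156 + 16.8388)/2 = 12.1352.
So far: 388.710.
k=1: B_{2}/(2)! × [f^{(1)}(37) − f^{(1)}(9)] = 1/12 × (0.0968302 − 0.667610) = -0.0475650.
Running total after k=1: 388.663.
k=2: B_{4}/(4)! × [f^{(3)}(37) − f^{(3)}(9)] = −1/720 × (0.000455878 − 0.00104983) = 8.24929e-07.
Running total after k=2: 388.663.
k=3: B_{6}/(6)! × [f^{(5)}(37) − f^{(5)}(9)] = 1/30240 × (3.92902e-07 − 8.13685e-07) = -1.39148e-11.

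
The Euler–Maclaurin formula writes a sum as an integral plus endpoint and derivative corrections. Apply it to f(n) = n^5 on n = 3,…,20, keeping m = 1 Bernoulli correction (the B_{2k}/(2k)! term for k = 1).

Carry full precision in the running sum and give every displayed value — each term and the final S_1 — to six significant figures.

Integral: ∫_3^20 x^5 dx = 1.06665e+07.
Boundary: ½(f(3) + f(20)) = ½(243.000 + 3.20000e+06) = 1.60012e+06.
Running total after boundary: 1.22667e+07.
Correction k=1: B_{2}/2! · (f^{(1)}(20) − f^{(1)}(3)) = 1/12 · (800000 − 405.000) = 66632.9.

S_1 ≈ 1.23333e+07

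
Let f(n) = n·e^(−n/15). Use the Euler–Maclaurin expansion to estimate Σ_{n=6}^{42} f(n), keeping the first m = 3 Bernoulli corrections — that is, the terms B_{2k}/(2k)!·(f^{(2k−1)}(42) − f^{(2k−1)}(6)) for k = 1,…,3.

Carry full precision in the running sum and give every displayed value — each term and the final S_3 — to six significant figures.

Integral: ∫_6^42 x·e^(−x/15) dx = 159.158.
Boundary: ½(f(6) + f(42)) = ½(4.02192 + 2.55402) = 3.28797.
Integral + boundary = 162.446.
Correction k=1: B_{2}/2! · (f^{(1)}(42) − f^{(1)}(6)) = 1/12 · (-0.109458 − 0.402192) = -0.0426375.
Partial sum through k=1: 162.404.
Correction k=2: B_{4}/4! · (f^{(3)}(42) − f^{(3)}(6)) = −1/720 · (5.40534e-05 − 0.00774592) = 1.06831e-05.
Partial sum through k=2: 162.404.
Correction k=3: B_{6}/6! · (f^{(5)}(42) − f^{(5)}(6)) = 1/30240 · (2.64261e-06 − 6.09081e-05) = -1.92677e-09.

S_3 ≈ 162.404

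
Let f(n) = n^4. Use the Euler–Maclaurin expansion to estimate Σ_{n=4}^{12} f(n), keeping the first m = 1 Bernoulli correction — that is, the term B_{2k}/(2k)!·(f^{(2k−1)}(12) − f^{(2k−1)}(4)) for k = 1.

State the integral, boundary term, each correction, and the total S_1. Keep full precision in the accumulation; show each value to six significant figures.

S_1 ≈ 60612.3

The integral term ∫_4^12 x^4 dx = 49561.6.
Endpoint term: (f(4) + f(12))/2 = (256.000 + 20736.0)/2 = 10496.0.
Running total after boundary: 60057.6.
Order-1 term: 1/12 · (6912.00 − 256.000) = 554.667.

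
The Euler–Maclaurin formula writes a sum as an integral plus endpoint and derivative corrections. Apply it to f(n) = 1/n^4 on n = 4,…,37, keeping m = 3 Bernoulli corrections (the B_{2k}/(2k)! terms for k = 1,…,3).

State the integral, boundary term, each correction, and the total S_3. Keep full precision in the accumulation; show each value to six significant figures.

Integral: ∫_4^37 1/x^4 dx = 0.00520175.
Endpoint term: (f(4) + f(37))/2 = (0.00390625 + 5.33572e-07)/2 = 0.00195339.
Integral + boundary = 0.00715514.
Correction k=1: B_{2}/2! · (f^{(1)}(37) − f^{(1)}(4)) = 1/12 · (-5.76835e-08 − (-0.00390625)) = 0.000325516.
After k=1: 0.00748066.
Correction k=2: B_{4}/4! · (f^{(3)}(37) − f^{(3)}(4)) = −1/720 · (-1.26406e-09 − (-0.00732422)) = -1.01725e-05.
After k=2: 0.00747049.
Correction k=3: B_{6}/6! · (f^{(5)}(37) − f^{(5)}(4)) = 1/30240 · (-5.17075e-11 − (-0.0256348)) = 8.47711e-07.

S_3 ≈ 0.00747134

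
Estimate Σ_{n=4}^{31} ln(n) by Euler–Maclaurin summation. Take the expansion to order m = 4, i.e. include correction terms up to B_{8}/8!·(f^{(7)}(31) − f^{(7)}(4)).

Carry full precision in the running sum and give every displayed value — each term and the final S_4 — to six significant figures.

The integral term ∫_4^31 ln(x) dx = 73.9084.
½[f(4) + f(31)] = ½[1.38629 + 3.43399] = 2.41014.
Running total after boundary: 76.3186.
Correction k=1: B_{2}/2! · (f^{(1)}(31) − f^{(1)}(4)) = 1/12 · (0.0322581 − 0.250000) = -0.0181452.
Running total after k=1: 76.3004.
Correction k=2: B_{4}/4! · (f^{(3)}(31) − f^{(3)}(4)) = −1/720 · (6.71344e-05 − 0.0312500) = 4.33095e-05.
Running total after k=2: 76.3005.
Correction k=3: B_{6}/6! · (f^{(5)}(31) − f^{(5)}(4)) = 1/30240 · (8.38306e-07 − 0.0234375) = -7.75022e-07.
Running total after k=3: 76.3005.
Correction k=4: B_{8}/8! · (f^{(7)}(31) − f^{(7)}(4)) = −1/1209600 · (2.61698e-08 − 0.0439453) = 3.63304e-08.

S_4 ≈ 76.3005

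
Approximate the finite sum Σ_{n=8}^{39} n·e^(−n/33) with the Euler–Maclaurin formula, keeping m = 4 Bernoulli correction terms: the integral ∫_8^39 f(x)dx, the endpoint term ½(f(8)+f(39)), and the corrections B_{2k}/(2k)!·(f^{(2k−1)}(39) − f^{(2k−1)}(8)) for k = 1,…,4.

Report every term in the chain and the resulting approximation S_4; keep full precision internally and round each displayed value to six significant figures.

S_4 ≈ 342.028

∫_8^39 x·e^(−x/33) dx evaluates to 332.962.
Boundary: ½(f(8) + f(39)) = ½(6.27779 + 11.9621) = 9.11994.
Running total after boundary: 342.082.
Order-1 term: 1/12 · (-0.0557674 − 0.594487) = -0.0541879.
Running total after k=1: 342.028.
Order-2 term: −1/720 · (0.000512097 − 0.00198708) = 2.04859e-06.
Running total after k=2: 342.028.
Order-3 term: 1/30240 · (9.87515e-07 − 3.14808e-06) = -7.14474e-11.
Running total after k=3: 342.028.
Order-4 term: −1/1209600 · (1.38180e-09 − 4.10605e-09) = 2.25218e-15.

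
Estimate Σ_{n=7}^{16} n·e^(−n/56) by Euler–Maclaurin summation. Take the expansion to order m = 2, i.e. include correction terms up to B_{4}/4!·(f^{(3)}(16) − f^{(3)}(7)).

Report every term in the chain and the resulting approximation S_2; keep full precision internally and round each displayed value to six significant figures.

∫_7^16 x·e^(−x/56) dx evaluates to 83.4926.
½[f(7) + f(16)] = ½[6.17748 + 12.0236] = 9.10056.
Running total after boundary: 92.5932.
Correction k=1: B_{2}/2! · (f^{(1)}(16) − f^{(1)}(7)) = 1/12 · (0.536769 − 0.772185) = -0.0196179.
Running total after k=1: 92.5736.
Correction k=2: B_{4}/4! · (f^{(3)}(16) − f^{(3)}(7)) = −1/720 · (0.000650422 − 0.000809049) = 2.20315e-07.

S_2 ≈ 92.5736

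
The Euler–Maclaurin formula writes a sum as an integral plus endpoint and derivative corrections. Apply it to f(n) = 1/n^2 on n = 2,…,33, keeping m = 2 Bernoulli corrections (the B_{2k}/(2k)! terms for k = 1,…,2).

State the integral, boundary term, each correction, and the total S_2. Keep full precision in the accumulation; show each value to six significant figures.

The integral term ∫_2^33 1/x^2 dx = 0.469697.
Endpoint term: (f(2) + f(33))/2 = (0.250000 + 0.000918274)/2 = 0.125459.
Running total after boundary: 0.595156.
Order-1 term: 1/12 · (-5.56529e-05 − (-0.250000)) = 0.0208287.
After k=1: 0.615985.
Order-2 term: −1/720 · (-6.13256e-07 − (-0.750000)) = -0.00104167.

S_2 ≈ 0.614943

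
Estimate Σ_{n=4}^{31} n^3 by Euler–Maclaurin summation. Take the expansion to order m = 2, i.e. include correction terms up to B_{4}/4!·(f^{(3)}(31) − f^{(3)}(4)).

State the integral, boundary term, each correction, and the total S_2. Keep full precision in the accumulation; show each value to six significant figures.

Integral: ∫_4^31 x^3 dx = 230816.
½[f(4) + f(31)] = ½[64.0000 + 29791.0] = 14927.5.
So far: 245744.
Order-1 term: 1/12 · (2883.00 − 48.0000) = 236.250.
Partial sum through k=1: 245980.
Order-2 term: −1/720 · (6.00000 − 6.00000) = 0.00000.

S_2 ≈ 245980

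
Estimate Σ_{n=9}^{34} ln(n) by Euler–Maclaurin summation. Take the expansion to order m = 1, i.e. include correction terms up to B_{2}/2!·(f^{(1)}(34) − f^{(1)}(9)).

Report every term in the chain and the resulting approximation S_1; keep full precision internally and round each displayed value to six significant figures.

∫_9^34 ln(x) dx evaluates to 75.1212.
½[f(9) + f(34)] = ½[2.19722 + 3.52636] = 2.86179.
Integral + boundary = 77.9830.
Correction k=1: B_{2}/2! · (f^{(1)}(34) − f^{(1)}(9)) = 1/12 · (0.0294118 − 0.111111) = -0.00680828.

S_1 ≈ 77.9762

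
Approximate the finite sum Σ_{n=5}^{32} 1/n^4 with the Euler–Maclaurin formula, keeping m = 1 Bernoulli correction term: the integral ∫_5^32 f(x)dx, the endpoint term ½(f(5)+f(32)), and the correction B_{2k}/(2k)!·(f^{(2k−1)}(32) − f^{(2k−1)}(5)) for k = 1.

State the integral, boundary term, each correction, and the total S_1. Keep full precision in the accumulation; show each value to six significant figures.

S_1 ≈ 0.00356363

Integral: ∫_5^32 1/x^4 dx = 0.00265649.
Endpoint term: (f(5) + f(32))/2 = (0.00160000 + 9.53674e-07)/2 = 0.000800477.
Integral + boundary = 0.00345697.
k=1: B_{2}/(2)! × [f^{(1)}(32) − f^{(1)}(5)] = 1/12 × (-1.19209e-07 − (-0.00128000)) = 0.000106657.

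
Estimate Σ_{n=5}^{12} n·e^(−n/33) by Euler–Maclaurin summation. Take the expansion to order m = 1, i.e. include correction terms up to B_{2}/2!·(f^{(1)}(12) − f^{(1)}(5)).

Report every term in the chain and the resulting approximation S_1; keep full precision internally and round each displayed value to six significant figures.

∫_5^12 x·e^(−x/33) dx evaluates to 45.4050.
Boundary: ½(f(5) + f(12)) = ½(4.29702 + 8.34173) = 6.31938.
So far: 51.7243.
Correction k=1: B_{2}/2! · (f^{(1)}(12) − f^{(1)}(5)) = 1/12 · (0.442364 − 0.729192) = -0.0239023.

S_1 ≈ 51.7004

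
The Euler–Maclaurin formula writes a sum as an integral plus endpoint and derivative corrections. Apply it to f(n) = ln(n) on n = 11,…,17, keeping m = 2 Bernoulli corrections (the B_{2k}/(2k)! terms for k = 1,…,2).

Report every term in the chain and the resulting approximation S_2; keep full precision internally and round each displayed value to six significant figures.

Integral: ∫_11^17 ln(x) dx = 15.7878.
Endpoint term: (f(11) + f(17))/2 = (2.39790 + 2.83321)/2 = 2.61555.
Running total after boundary: 18.4033.
Order-1 term: 1/12 · (0.0588235 − 0.0909091) = -0.00267380.
Partial sum through k=1: 18.4007.
Order-2 term: −1/720 · (0.000407083 − 0.00150263) = 1.52159e-06.

S_2 ≈ 18.4007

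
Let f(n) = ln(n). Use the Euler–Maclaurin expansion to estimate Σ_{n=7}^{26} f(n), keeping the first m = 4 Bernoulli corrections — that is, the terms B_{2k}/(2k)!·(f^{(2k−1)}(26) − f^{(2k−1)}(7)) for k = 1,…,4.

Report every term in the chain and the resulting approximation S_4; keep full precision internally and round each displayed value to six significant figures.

∫_7^26 ln(x) dx evaluates to 52.0891.
½[f(7) + f(26)] = ½[1.94591 + 3.25810] = 2.60200.
Integral + boundary = 54.6911.
Correction k=1: B_{2}/2! · (f^{(1)}(26) − f^{(1)}(7)) = 1/12 · (0.0384615 − 0.142857) = -0.00869963.
After k=1: 54.6824.
Correction k=2: B_{4}/4! · (f^{(3)}(26) − f^{(3)}(7)) = −1/720 · (0.000113792 − 0.00583090) = 7.94043e-06.
After k=2: 54.6825.
Correction k=3: B_{6}/6! · (f^{(5)}(26) − f^{(5)}(7)) = 1/30240 · (2.01997e-06 − 0.00142798) = -4.71546e-08.
After k=3: 54.6825.
Correction k=4: B_{8}/8! · (f^{(7)}(26) − f^{(7)}(7)) = −1/1209600 · (8.96436e-08 − 0.000874271) = 7.22703e-10.

S_4 ≈ 54.6825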